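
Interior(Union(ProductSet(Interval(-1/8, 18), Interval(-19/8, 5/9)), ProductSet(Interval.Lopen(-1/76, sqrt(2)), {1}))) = ProductSet(Interval.open(-1/8, 18), Interval.open(-19/8, 5/9))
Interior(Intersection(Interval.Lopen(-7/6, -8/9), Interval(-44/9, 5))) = Interval.open(-7/6, -8/9)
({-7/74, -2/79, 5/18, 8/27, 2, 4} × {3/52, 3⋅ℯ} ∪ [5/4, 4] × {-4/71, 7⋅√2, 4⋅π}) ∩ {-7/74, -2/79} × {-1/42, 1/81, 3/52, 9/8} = {-7/74, -2/79} × {3/52}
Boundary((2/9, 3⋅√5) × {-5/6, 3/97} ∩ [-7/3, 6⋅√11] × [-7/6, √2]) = [2/9, 3⋅√5] × {-5/6, 3/97}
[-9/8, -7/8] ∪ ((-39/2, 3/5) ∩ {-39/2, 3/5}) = [-9/8, -7/8]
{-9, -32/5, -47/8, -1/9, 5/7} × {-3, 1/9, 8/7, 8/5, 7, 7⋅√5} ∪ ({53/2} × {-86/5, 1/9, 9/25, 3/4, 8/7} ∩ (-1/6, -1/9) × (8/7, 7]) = {-9, -32/5, -47/8, -1/9, 5/7} × {-3, 1/9, 8/7, 8/5, 7, 7⋅√5}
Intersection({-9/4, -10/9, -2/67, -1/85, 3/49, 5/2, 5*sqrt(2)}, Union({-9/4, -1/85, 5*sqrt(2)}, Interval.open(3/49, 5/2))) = {-9/4, -1/85, 5*sqrt(2)}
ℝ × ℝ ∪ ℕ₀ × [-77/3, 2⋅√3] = ℝ × ℝ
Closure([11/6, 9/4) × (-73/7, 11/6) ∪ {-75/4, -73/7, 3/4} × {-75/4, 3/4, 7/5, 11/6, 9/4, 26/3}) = ({11/6, 9/4} × [-73/7, 11/6]) ∪ ([11/6, 9/4] × {-73/7, 11/6}) ∪ ([11/6, 9/4) × (-73/7, 11/6)) ∪ ({-75/4, -73/7, 3/4} × {-75/4, 3/4, 7/5, 11/6, 9/4, 26/3})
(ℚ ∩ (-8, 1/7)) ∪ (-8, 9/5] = (-8, 9/5] ∪ (ℚ ∩ (-8, 1/7))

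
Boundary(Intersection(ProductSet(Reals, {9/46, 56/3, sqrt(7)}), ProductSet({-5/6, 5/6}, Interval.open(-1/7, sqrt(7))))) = ProductSet({-5/6, 5/6}, {9/46})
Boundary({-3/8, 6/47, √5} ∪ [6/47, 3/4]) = {-3/8, 6/47, 3/4, √5}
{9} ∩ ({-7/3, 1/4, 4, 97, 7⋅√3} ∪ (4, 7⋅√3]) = {9}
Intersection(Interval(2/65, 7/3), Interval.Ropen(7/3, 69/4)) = {7/3}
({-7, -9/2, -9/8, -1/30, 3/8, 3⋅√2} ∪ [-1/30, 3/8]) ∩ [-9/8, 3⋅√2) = {-9/8} ∪ [-1/30, 3/8]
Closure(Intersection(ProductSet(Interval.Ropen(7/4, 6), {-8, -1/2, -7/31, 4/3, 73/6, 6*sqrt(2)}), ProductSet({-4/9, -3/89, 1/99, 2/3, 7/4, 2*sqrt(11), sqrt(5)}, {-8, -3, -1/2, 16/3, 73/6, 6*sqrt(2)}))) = ProductSet({7/4, sqrt(5)}, {-8, -1/2, 73/6, 6*sqrt(2)})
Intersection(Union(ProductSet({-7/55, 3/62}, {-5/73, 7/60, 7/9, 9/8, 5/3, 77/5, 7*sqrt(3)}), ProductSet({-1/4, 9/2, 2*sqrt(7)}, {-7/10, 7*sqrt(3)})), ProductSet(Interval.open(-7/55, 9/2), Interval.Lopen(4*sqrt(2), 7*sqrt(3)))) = ProductSet({3/62}, {7*sqrt(3)})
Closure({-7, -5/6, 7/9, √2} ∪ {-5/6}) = {-7, -5/6, 7/9, √2}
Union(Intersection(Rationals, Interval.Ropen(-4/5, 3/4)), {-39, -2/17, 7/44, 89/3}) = Union({-39, 89/3}, Intersection(Interval.Ropen(-4/5, 3/4), Rationals))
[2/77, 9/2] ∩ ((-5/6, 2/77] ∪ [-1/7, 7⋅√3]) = [2/77, 9/2]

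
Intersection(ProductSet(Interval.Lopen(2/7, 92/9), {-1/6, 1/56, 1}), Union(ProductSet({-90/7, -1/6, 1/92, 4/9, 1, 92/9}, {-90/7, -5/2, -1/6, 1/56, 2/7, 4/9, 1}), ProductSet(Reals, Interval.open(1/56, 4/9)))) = ProductSet({4/9, 1, 92/9}, {-1/6, 1/56, 1})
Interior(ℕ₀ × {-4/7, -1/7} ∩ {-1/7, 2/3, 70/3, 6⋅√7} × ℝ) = ∅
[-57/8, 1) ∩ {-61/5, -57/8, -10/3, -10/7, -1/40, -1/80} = {-57/8, -10/3, -10/7, -1/40, -1/80}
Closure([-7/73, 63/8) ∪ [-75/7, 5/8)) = [-75/7, 63/8]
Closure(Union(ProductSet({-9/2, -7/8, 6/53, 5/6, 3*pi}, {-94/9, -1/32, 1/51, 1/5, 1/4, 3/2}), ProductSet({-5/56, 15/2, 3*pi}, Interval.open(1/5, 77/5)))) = Union(ProductSet({-5/56, 15/2, 3*pi}, Interval(1/5, 77/5)), ProductSet({-9/2, -7/8, 6/53, 5/6, 3*pi}, {-94/9, -1/32, 1/51, 1/5, 1/4, 3/2}))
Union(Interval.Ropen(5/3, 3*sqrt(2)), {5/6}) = Union({5/6}, Interval.Ropen(5/3, 3*sqrt(2)))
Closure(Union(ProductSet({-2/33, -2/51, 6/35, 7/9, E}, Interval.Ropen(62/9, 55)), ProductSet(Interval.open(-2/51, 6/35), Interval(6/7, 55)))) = Union(ProductSet({-2/33, -2/51, 6/35, 7/9, E}, Interval(62/9, 55)), ProductSet(Interval(-2/51, 6/35), Interval(6/7, 55)))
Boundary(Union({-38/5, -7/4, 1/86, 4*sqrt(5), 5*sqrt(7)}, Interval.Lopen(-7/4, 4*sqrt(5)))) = {-38/5, -7/4, 4*sqrt(5), 5*sqrt(7)}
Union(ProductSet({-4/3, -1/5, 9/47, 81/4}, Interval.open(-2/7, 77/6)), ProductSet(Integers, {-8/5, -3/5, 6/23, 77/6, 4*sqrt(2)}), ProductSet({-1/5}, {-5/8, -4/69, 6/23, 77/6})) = Union(ProductSet({-1/5}, {-5/8, -4/69, 6/23, 77/6}), ProductSet({-4/3, -1/5, 9/47, 81/4}, Interval.open(-2/7, 77/6)), ProductSet(Integers, {-8/5, -3/5, 6/23, 77/6, 4*sqrt(2)}))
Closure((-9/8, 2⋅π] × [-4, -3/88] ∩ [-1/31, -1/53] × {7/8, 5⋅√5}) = ∅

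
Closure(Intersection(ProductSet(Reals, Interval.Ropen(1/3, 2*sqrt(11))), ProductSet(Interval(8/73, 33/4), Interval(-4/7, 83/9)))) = ProductSet(Interval(8/73, 33/4), Interval(1/3, 2*sqrt(11)))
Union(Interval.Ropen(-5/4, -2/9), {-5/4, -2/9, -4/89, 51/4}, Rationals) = Union(Interval(-5/4, -2/9), Rationals)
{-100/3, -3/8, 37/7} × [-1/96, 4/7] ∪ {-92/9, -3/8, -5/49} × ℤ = ({-92/9, -3/8, -5/49} × ℤ) ∪ ({-100/3, -3/8, 37/7} × [-1/96, 4/7])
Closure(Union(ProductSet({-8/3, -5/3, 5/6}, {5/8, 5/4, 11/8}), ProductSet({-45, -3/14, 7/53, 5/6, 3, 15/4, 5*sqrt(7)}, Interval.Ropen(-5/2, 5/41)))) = Union(ProductSet({-8/3, -5/3, 5/6}, {5/8, 5/4, 11/8}), ProductSet({-45, -3/14, 7/53, 5/6, 3, 15/4, 5*sqrt(7)}, Interval(-5/2, 5/41)))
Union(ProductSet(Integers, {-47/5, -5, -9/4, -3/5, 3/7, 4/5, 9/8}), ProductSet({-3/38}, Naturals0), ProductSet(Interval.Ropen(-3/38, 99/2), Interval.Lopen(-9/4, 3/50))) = Union(ProductSet({-3/38}, Naturals0), ProductSet(Integers, {-47/5, -5, -9/4, -3/5, 3/7, 4/5, 9/8}), ProductSet(Interval.Ropen(-3/38, 99/2), Interval.Lopen(-9/4, 3/50)))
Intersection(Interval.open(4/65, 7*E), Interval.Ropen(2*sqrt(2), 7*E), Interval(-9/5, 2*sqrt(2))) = {2*sqrt(2)}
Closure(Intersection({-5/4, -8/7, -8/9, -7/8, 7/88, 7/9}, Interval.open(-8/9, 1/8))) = {-7/8, 7/88}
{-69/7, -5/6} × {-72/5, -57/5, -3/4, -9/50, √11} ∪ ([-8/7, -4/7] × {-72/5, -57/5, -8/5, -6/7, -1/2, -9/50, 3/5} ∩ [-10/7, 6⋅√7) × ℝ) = ({-69/7, -5/6} × {-72/5, -57/5, -3/4, -9/50, √11}) ∪ ([-8/7, -4/7] × {-72/5, -57/5, -8/5, -6/7, -1/2, -9/50, 3/5})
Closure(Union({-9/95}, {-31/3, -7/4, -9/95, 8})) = {-31/3, -7/4, -9/95, 8}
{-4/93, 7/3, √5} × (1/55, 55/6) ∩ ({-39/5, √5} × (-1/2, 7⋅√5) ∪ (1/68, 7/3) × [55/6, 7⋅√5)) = {√5} × (1/55, 55/6)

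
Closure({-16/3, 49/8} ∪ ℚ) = ℝ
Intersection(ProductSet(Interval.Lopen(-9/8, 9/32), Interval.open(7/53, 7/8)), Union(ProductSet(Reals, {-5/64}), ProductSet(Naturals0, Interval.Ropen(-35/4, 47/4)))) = ProductSet(Range(0, 1, 1), Interval.open(7/53, 7/8))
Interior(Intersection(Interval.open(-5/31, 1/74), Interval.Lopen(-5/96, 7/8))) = Interval.open(-5/96, 1/74)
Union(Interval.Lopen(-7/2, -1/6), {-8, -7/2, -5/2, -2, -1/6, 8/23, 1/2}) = Union({-8, 8/23, 1/2}, Interval(-7/2, -1/6))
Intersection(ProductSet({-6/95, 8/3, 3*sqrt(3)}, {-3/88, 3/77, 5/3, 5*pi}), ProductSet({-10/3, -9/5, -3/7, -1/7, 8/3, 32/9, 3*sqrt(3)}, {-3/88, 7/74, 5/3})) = ProductSet({8/3, 3*sqrt(3)}, {-3/88, 5/3})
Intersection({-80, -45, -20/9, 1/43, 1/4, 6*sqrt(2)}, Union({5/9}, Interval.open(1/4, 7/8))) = EmptySet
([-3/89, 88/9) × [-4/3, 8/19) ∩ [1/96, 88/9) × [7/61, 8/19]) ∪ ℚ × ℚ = (ℚ × ℚ) ∪ ([1/96, 88/9) × [7/61, 8/19))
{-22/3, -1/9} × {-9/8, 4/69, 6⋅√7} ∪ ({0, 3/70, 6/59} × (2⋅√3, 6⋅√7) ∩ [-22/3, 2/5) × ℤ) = ({0, 3/70, 6/59} × {4, 5, …, 15}) ∪ ({-22/3, -1/9} × {-9/8, 4/69, 6⋅√7})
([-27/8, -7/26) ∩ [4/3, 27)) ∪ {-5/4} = {-5/4}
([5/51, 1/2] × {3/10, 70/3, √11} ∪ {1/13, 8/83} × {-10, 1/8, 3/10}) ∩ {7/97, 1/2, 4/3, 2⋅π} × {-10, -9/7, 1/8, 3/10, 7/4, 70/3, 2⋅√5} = {1/2} × {3/10, 70/3}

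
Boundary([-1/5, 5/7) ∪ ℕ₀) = {-1/5, 5/7} ∪ (ℕ₀ \ (-1/5, 5/7))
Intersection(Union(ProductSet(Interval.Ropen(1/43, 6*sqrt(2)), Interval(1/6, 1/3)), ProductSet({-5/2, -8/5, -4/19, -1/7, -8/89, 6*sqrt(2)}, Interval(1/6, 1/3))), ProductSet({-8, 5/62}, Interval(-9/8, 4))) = ProductSet({5/62}, Interval(1/6, 1/3))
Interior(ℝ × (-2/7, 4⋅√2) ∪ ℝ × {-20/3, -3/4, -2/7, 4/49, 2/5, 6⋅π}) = ℝ × (-2/7, 4⋅√2)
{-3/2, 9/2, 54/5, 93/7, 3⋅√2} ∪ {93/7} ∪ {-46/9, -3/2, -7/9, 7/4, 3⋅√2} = {-46/9, -3/2, -7/9, 7/4, 9/2, 54/5, 93/7, 3⋅√2}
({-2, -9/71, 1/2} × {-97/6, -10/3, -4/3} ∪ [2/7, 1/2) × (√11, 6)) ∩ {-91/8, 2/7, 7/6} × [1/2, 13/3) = {2/7} × (√11, 13/3)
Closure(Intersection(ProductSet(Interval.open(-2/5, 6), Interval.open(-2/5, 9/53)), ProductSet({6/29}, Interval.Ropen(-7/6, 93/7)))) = ProductSet({6/29}, Interval(-2/5, 9/53))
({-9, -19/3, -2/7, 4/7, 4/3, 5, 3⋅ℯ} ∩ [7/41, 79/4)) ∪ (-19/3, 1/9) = (-19/3, 1/9) ∪ {4/7, 4/3, 5, 3⋅ℯ}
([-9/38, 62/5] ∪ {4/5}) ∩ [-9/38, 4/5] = [-9/38, 4/5]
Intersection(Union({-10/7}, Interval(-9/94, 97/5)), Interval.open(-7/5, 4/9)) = Interval.Ropen(-9/94, 4/9)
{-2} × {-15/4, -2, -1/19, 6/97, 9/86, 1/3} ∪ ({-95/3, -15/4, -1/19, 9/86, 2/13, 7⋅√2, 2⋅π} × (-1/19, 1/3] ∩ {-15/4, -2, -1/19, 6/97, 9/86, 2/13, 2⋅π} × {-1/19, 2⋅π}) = {-2} × {-15/4, -2, -1/19, 6/97, 9/86, 1/3}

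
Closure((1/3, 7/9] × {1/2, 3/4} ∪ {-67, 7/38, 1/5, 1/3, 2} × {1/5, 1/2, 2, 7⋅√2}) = ([1/3, 7/9] × {1/2, 3/4}) ∪ ({-67, 7/38, 1/5, 1/3, 2} × {1/5, 1/2, 2, 7⋅√2})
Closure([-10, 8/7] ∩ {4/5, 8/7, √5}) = {4/5, 8/7}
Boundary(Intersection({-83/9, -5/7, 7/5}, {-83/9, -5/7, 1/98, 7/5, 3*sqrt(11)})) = {-83/9, -5/7, 7/5}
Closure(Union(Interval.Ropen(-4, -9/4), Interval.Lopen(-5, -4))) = Interval(-5, -9/4)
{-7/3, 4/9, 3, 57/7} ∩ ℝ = {-7/3, 4/9, 3, 57/7}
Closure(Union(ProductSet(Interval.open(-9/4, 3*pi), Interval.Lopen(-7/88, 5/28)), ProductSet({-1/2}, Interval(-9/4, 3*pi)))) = Union(ProductSet({-1/2}, Interval(-9/4, 3*pi)), ProductSet({-9/4, 3*pi}, Interval(-7/88, 5/28)), ProductSet(Interval(-9/4, 3*pi), {-7/88, 5/28}), ProductSet(Interval.open(-9/4, 3*pi), Interval.Lopen(-7/88, 5/28)))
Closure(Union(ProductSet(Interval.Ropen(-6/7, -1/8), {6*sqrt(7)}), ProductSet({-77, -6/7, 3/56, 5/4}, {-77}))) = Union(ProductSet({-77, -6/7, 3/56, 5/4}, {-77}), ProductSet(Interval(-6/7, -1/8), {6*sqrt(7)}))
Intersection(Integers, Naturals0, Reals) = Naturals0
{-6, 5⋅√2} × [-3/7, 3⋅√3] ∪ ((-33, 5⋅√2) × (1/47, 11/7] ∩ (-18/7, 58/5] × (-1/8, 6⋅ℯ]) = ((-18/7, 5⋅√2) × (1/47, 11/7]) ∪ ({-6, 5⋅√2} × [-3/7, 3⋅√3])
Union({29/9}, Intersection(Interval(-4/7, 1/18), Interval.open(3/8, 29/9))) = {29/9}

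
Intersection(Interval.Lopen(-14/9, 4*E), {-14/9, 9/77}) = {9/77}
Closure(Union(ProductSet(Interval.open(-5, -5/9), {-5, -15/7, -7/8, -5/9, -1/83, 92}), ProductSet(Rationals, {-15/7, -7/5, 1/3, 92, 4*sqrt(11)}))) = Union(ProductSet(Interval(-5, -5/9), {-5, -15/7, -7/8, -5/9, -1/83, 92}), ProductSet(Reals, {-15/7, -7/5, 1/3, 92, 4*sqrt(11)}))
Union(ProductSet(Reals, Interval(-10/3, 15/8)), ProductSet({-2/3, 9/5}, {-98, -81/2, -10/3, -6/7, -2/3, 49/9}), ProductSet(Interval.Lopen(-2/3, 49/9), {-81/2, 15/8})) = Union(ProductSet({-2/3, 9/5}, {-98, -81/2, -10/3, -6/7, -2/3, 49/9}), ProductSet(Interval.Lopen(-2/3, 49/9), {-81/2, 15/8}), ProductSet(Reals, Interval(-10/3, 15/8)))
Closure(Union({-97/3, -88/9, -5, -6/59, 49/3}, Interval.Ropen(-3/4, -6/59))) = Union({-97/3, -88/9, -5, 49/3}, Interval(-3/4, -6/59))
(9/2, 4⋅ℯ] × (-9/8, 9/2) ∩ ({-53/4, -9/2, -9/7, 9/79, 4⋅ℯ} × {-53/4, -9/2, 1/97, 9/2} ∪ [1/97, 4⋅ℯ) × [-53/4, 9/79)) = ({4⋅ℯ} × {1/97}) ∪ ((9/2, 4⋅ℯ) × (-9/8, 9/79))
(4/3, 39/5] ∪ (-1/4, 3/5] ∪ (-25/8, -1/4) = (-25/8, -1/4) ∪ (-1/4, 3/5] ∪ (4/3, 39/5]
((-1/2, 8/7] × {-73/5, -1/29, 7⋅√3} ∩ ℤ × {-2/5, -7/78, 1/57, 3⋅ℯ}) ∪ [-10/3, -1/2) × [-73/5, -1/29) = [-10/3, -1/2) × [-73/5, -1/29)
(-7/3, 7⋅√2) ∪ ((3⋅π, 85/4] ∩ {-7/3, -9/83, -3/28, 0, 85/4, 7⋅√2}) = (-7/3, 7⋅√2] ∪ {85/4}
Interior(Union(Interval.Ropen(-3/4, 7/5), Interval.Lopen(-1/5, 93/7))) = Interval.open(-3/4, 93/7)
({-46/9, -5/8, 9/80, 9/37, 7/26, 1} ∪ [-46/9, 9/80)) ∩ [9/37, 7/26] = {9/37, 7/26}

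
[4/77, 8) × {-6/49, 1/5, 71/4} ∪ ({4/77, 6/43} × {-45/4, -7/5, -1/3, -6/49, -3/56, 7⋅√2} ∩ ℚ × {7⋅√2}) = ({4/77, 6/43} × {7⋅√2}) ∪ ([4/77, 8) × {-6/49, 1/5, 71/4})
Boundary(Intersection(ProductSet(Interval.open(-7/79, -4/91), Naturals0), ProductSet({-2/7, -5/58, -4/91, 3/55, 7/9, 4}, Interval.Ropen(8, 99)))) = ProductSet({-5/58}, Range(8, 99, 1))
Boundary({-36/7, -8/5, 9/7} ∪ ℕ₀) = {-36/7, -8/5, 9/7} ∪ ℕ₀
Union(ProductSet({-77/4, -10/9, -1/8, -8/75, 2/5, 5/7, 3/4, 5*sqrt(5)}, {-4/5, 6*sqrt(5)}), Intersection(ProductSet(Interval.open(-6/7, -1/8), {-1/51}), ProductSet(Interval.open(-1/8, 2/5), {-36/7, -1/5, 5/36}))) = ProductSet({-77/4, -10/9, -1/8, -8/75, 2/5, 5/7, 3/4, 5*sqrt(5)}, {-4/5, 6*sqrt(5)})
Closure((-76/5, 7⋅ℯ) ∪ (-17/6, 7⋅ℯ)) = [-76/5, 7⋅ℯ]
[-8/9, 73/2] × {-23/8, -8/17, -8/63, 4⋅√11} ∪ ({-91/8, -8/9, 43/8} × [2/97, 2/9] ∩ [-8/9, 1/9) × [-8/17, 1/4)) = ({-8/9} × [2/97, 2/9]) ∪ ([-8/9, 73/2] × {-23/8, -8/17, -8/63, 4⋅√11})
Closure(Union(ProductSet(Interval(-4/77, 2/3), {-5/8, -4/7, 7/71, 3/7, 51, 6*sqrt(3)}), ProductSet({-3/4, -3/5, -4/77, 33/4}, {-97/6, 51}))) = Union(ProductSet({-3/4, -3/5, -4/77, 33/4}, {-97/6, 51}), ProductSet(Interval(-4/77, 2/3), {-5/8, -4/7, 7/71, 3/7, 51, 6*sqrt(3)}))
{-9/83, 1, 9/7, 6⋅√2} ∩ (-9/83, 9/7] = {1, 9/7}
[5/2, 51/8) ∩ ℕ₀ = {3, 4, 5, 6}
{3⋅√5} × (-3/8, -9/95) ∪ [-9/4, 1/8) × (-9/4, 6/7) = ([-9/4, 1/8) × (-9/4, 6/7)) ∪ ({3⋅√5} × (-3/8, -9/95))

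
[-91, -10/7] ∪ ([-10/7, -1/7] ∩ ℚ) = [-91, -10/7] ∪ (ℚ ∩ [-10/7, -1/7])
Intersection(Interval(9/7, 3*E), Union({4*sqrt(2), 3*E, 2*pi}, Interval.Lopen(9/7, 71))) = Interval.Lopen(9/7, 3*E)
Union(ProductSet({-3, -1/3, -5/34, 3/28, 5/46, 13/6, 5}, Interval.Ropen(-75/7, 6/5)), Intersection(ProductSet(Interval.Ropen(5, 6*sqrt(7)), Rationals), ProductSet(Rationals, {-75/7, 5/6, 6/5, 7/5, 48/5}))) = Union(ProductSet({-3, -1/3, -5/34, 3/28, 5/46, 13/6, 5}, Interval.Ropen(-75/7, 6/5)), ProductSet(Intersection(Interval.Ropen(5, 6*sqrt(7)), Rationals), {-75/7, 5/6, 6/5, 7/5, 48/5}))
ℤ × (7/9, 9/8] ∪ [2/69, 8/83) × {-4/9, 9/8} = (ℤ × (7/9, 9/8]) ∪ ([2/69, 8/83) × {-4/9, 9/8})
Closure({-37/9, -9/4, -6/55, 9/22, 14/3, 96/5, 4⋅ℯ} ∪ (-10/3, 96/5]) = {-37/9} ∪ [-10/3, 96/5]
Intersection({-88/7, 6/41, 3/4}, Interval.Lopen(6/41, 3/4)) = {3/4}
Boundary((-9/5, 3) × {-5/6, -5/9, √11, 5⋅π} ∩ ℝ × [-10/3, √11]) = [-9/5, 3] × {-5/6, -5/9, √11}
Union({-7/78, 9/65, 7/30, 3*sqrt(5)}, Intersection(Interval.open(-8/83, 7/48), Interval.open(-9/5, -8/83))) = {-7/78, 9/65, 7/30, 3*sqrt(5)}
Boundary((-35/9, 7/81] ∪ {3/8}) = {-35/9, 7/81, 3/8}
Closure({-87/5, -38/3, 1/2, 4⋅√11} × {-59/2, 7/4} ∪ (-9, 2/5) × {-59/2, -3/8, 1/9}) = ([-9, 2/5] × {-59/2, -3/8, 1/9}) ∪ ({-87/5, -38/3, 1/2, 4⋅√11} × {-59/2, 7/4})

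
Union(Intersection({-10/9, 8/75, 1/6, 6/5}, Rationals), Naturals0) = Union({-10/9, 8/75, 1/6, 6/5}, Naturals0)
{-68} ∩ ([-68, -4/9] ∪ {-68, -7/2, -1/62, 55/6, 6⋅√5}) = {-68}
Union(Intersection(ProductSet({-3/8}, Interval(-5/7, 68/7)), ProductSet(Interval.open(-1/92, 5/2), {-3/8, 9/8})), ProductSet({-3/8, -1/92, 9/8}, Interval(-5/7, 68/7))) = ProductSet({-3/8, -1/92, 9/8}, Interval(-5/7, 68/7))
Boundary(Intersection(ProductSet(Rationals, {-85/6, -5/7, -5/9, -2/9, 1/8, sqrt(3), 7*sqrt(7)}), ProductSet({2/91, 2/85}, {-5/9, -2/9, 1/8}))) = ProductSet({2/91, 2/85}, {-5/9, -2/9, 1/8})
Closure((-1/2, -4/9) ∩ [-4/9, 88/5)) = ∅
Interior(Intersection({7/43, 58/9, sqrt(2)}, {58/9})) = EmptySet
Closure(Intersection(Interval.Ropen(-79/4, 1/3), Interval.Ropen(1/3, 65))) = EmptySet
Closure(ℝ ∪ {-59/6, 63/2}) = ℝ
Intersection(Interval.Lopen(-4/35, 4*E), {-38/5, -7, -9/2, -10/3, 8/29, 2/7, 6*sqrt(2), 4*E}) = {8/29, 2/7, 6*sqrt(2), 4*E}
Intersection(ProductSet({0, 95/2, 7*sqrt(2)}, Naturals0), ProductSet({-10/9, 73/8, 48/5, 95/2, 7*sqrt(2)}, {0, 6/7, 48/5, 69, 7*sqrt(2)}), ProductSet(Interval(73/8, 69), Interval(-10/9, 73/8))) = ProductSet({95/2, 7*sqrt(2)}, {0})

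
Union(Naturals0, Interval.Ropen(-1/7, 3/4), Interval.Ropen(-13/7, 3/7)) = Union(Interval.Ropen(-13/7, 3/4), Naturals0)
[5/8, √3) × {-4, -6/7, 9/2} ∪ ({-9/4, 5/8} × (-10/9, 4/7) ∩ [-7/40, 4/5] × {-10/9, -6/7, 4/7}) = [5/8, √3) × {-4, -6/7, 9/2}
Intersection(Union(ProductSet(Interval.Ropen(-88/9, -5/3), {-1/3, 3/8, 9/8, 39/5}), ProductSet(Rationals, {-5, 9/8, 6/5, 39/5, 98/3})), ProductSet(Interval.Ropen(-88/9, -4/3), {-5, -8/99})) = ProductSet(Intersection(Interval.Ropen(-88/9, -4/3), Rationals), {-5})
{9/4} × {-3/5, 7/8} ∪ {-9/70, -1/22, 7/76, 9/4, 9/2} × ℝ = {-9/70, -1/22, 7/76, 9/4, 9/2} × ℝ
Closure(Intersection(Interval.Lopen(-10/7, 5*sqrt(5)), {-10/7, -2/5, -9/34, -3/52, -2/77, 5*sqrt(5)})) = {-2/5, -9/34, -3/52, -2/77, 5*sqrt(5)}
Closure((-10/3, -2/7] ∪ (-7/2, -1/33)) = [-7/2, -1/33]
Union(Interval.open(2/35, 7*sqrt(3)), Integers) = Union(Integers, Interval.open(2/35, 7*sqrt(3)))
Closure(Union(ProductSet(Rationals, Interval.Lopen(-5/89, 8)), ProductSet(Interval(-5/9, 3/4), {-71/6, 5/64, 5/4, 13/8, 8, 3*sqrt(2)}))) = Union(ProductSet(Interval(-5/9, 3/4), {-71/6, 5/64, 5/4, 13/8, 8, 3*sqrt(2)}), ProductSet(Reals, Interval(-5/89, 8)))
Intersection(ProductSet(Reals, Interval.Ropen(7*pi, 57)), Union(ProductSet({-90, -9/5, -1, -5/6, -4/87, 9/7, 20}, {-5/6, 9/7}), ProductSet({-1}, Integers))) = ProductSet({-1}, Range(22, 57, 1))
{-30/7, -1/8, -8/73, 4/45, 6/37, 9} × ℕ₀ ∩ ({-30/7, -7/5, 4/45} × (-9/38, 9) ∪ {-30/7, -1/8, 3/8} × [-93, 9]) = ({-30/7, -1/8} × {0, 1, …, 9}) ∪ ({-30/7, 4/45} × {0, 1, …, 8})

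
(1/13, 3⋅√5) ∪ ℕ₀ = ℕ₀ ∪ (1/13, 3⋅√5)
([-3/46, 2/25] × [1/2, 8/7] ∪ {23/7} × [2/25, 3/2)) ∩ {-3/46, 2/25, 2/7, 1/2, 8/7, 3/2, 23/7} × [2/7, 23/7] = ({23/7} × [2/7, 3/2)) ∪ ({-3/46, 2/25} × [1/2, 8/7])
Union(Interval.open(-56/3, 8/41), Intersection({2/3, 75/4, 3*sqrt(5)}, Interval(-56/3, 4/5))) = Union({2/3}, Interval.open(-56/3, 8/41))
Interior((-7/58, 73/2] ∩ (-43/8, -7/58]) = ∅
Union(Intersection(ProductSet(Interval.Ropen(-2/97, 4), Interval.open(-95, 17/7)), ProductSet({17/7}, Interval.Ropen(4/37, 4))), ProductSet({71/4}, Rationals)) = Union(ProductSet({17/7}, Interval.Ropen(4/37, 17/7)), ProductSet({71/4}, Rationals))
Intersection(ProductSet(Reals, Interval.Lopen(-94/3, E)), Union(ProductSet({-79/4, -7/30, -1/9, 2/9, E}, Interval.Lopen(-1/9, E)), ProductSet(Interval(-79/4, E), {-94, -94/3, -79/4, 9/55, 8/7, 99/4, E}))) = Union(ProductSet({-79/4, -7/30, -1/9, 2/9, E}, Interval.Lopen(-1/9, E)), ProductSet(Interval(-79/4, E), {-79/4, 9/55, 8/7, E}))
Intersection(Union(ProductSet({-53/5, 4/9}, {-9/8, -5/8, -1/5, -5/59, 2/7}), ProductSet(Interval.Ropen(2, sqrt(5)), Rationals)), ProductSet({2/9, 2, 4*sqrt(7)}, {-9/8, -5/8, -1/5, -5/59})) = ProductSet({2}, {-9/8, -5/8, -1/5, -5/59})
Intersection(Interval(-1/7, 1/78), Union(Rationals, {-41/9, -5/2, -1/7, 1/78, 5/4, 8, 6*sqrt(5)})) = Intersection(Interval(-1/7, 1/78), Rationals)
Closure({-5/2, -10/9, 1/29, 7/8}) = {-5/2, -10/9, 1/29, 7/8}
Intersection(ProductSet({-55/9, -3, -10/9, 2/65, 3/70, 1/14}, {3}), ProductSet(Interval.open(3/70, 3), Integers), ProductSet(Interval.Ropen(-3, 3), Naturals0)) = ProductSet({1/14}, {3})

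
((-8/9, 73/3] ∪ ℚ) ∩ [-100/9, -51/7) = ℚ ∩ [-100/9, -51/7)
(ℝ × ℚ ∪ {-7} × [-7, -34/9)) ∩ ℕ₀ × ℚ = ℕ₀ × ℚ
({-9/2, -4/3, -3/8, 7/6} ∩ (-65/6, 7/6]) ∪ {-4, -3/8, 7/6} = {-9/2, -4, -4/3, -3/8, 7/6}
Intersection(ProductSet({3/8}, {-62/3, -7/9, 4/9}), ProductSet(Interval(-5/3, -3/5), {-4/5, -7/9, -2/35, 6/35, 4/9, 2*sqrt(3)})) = EmptySet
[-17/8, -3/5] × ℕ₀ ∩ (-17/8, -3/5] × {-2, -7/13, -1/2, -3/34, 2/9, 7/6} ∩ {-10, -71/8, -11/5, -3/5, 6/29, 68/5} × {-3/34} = ∅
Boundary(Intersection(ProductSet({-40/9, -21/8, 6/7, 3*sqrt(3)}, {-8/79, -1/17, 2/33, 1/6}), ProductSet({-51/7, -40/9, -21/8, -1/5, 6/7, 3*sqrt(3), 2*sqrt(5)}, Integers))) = EmptySet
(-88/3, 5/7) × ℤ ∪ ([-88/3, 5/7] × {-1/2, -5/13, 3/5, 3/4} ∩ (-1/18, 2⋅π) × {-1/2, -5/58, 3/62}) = ((-88/3, 5/7) × ℤ) ∪ ((-1/18, 5/7] × {-1/2})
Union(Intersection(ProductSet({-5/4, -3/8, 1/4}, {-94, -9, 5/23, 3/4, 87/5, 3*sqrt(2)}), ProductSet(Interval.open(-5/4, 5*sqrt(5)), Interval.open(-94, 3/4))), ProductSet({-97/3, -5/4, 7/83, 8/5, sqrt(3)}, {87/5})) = Union(ProductSet({-3/8, 1/4}, {-9, 5/23}), ProductSet({-97/3, -5/4, 7/83, 8/5, sqrt(3)}, {87/5}))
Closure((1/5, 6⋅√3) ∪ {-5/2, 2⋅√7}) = {-5/2} ∪ [1/5, 6⋅√3]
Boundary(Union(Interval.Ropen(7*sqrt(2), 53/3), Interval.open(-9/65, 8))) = {-9/65, 8, 53/3, 7*sqrt(2)}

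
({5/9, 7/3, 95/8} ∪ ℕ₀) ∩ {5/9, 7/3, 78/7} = {5/9, 7/3}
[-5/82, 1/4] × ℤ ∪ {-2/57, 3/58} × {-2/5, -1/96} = ({-2/57, 3/58} × {-2/5, -1/96}) ∪ ([-5/82, 1/4] × ℤ)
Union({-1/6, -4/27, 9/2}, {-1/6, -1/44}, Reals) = Reals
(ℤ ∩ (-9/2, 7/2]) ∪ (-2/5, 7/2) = {-4, -3, …, 3} ∪ (-2/5, 7/2)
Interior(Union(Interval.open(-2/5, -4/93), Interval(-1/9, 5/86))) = Interval.open(-2/5, 5/86)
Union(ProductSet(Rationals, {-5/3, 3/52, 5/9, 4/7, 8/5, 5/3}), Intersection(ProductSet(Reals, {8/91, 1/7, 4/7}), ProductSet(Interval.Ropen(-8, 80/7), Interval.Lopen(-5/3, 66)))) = Union(ProductSet(Interval.Ropen(-8, 80/7), {8/91, 1/7, 4/7}), ProductSet(Rationals, {-5/3, 3/52, 5/9, 4/7, 8/5, 5/3}))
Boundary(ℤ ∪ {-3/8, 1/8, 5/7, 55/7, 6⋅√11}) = ℤ ∪ {-3/8, 1/8, 5/7, 55/7, 6⋅√11}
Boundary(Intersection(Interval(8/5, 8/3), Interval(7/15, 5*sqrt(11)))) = {8/5, 8/3}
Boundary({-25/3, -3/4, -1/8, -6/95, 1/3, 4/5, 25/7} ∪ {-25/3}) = {-25/3, -3/4, -1/8, -6/95, 1/3, 4/5, 25/7}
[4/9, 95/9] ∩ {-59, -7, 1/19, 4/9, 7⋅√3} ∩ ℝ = {4/9}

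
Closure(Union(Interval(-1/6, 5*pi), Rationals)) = Union(Interval(-oo, oo), Rationals)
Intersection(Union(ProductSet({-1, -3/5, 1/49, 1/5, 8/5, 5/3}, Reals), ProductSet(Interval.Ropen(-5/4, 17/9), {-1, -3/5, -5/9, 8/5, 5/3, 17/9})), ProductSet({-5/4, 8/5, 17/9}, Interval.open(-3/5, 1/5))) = Union(ProductSet({8/5}, Interval.open(-3/5, 1/5)), ProductSet({-5/4, 8/5}, {-5/9}))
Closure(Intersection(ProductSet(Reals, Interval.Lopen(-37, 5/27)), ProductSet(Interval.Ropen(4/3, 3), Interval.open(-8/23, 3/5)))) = Union(ProductSet({4/3, 3}, Interval(-8/23, 5/27)), ProductSet(Interval(4/3, 3), {-8/23, 5/27}), ProductSet(Interval.Ropen(4/3, 3), Interval.Lopen(-8/23, 5/27)))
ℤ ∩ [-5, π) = {-5, -4, …, 3}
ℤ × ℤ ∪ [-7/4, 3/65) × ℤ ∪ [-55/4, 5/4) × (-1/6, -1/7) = ((ℤ ∪ [-7/4, 3/65)) × ℤ) ∪ ([-55/4, 5/4) × (-1/6, -1/7))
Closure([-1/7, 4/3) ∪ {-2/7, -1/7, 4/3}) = {-2/7} ∪ [-1/7, 4/3]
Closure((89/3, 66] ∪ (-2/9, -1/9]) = [-2/9, -1/9] ∪ [89/3, 66]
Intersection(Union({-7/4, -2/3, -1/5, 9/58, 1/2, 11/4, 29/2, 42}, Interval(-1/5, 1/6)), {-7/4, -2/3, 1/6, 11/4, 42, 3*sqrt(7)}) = {-7/4, -2/3, 1/6, 11/4, 42}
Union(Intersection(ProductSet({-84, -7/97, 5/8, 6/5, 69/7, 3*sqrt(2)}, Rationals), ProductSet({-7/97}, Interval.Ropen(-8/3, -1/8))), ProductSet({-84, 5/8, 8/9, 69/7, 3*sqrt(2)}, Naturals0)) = Union(ProductSet({-7/97}, Intersection(Interval.Ropen(-8/3, -1/8), Rationals)), ProductSet({-84, 5/8, 8/9, 69/7, 3*sqrt(2)}, Naturals0))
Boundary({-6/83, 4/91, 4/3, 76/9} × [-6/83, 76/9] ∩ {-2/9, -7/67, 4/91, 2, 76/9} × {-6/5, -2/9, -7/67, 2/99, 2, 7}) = {4/91, 76/9} × {2/99, 2, 7}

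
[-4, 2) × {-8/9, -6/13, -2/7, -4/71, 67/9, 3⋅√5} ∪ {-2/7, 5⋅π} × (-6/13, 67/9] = ({-2/7, 5⋅π} × (-6/13, 67/9]) ∪ ([-4, 2) × {-8/9, -6/13, -2/7, -4/71, 67/9, 3⋅√5})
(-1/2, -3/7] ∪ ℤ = ℤ ∪ (-1/2, -3/7]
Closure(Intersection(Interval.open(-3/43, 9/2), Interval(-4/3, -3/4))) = EmptySet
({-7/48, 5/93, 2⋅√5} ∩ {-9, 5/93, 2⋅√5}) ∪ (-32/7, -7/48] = (-32/7, -7/48] ∪ {5/93, 2⋅√5}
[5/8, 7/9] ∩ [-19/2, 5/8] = {5/8}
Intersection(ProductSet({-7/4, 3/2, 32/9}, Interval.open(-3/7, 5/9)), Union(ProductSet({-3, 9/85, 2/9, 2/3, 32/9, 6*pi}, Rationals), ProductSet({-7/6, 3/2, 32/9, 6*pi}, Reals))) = ProductSet({3/2, 32/9}, Interval.open(-3/7, 5/9))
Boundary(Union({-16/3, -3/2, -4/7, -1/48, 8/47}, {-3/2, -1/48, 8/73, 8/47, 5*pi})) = {-16/3, -3/2, -4/7, -1/48, 8/73, 8/47, 5*pi}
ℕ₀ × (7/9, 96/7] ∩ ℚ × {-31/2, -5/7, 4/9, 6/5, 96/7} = ℕ₀ × {6/5, 96/7}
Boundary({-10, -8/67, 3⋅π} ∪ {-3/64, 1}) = {-10, -8/67, -3/64, 1, 3⋅π}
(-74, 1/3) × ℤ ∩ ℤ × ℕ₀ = {-73, -72, …, 0} × ℕ₀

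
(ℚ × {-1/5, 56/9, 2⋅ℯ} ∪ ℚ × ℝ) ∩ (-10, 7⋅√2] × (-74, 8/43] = (ℚ ∩ (-10, 7⋅√2]) × (-74, 8/43]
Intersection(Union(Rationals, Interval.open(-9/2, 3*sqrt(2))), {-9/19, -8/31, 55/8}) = {-9/19, -8/31, 55/8}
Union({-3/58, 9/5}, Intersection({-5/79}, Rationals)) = {-5/79, -3/58, 9/5}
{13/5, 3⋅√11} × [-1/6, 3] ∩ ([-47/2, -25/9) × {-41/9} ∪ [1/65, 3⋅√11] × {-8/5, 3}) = {13/5, 3⋅√11} × {3}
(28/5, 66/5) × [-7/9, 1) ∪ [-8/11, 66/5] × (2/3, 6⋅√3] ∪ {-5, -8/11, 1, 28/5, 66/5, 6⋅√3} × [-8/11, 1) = ((28/5, 66/5) × [-7/9, 1)) ∪ ([-8/11, 66/5] × (2/3, 6⋅√3]) ∪ ({-5, -8/11, 1, 28/5, 66/5, 6⋅√3} × [-8/11, 1))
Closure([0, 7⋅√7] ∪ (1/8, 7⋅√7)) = [0, 7⋅√7]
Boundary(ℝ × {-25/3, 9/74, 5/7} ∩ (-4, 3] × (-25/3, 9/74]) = [-4, 3] × {9/74}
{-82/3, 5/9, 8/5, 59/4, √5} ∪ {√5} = {-82/3, 5/9, 8/5, 59/4, √5}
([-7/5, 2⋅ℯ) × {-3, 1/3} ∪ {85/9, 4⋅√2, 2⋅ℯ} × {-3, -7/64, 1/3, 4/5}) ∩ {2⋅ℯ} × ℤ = {2⋅ℯ} × {-3}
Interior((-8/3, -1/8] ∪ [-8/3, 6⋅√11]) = (-8/3, 6⋅√11)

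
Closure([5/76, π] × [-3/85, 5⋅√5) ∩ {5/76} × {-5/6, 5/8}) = {5/76} × {5/8}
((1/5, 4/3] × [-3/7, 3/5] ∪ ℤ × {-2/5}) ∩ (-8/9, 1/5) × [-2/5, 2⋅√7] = {0} × {-2/5}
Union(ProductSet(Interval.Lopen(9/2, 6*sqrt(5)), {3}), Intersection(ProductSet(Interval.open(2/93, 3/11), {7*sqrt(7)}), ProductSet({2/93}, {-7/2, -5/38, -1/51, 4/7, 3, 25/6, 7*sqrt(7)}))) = ProductSet(Interval.Lopen(9/2, 6*sqrt(5)), {3})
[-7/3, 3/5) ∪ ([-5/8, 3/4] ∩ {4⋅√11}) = [-7/3, 3/5)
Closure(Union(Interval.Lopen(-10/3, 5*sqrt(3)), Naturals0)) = Union(Complement(Naturals0, Interval.open(-10/3, 5*sqrt(3))), Interval(-10/3, 5*sqrt(3)), Naturals0)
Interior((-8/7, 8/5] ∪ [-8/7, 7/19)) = (-8/7, 8/5)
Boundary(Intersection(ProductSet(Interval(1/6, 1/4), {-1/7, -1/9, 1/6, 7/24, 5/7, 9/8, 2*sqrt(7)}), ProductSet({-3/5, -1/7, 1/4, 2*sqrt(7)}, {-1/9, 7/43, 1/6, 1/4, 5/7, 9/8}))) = ProductSet({1/4}, {-1/9, 1/6, 5/7, 9/8})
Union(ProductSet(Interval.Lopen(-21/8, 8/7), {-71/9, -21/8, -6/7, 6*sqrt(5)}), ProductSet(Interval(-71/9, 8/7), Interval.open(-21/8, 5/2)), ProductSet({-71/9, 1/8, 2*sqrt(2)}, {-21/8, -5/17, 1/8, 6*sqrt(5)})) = Union(ProductSet({-71/9, 1/8, 2*sqrt(2)}, {-21/8, -5/17, 1/8, 6*sqrt(5)}), ProductSet(Interval(-71/9, 8/7), Interval.open(-21/8, 5/2)), ProductSet(Interval.Lopen(-21/8, 8/7), {-71/9, -21/8, -6/7, 6*sqrt(5)}))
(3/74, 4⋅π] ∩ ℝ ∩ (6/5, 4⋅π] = (6/5, 4⋅π]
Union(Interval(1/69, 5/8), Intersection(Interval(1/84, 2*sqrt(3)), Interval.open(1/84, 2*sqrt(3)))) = Interval.open(1/84, 2*sqrt(3))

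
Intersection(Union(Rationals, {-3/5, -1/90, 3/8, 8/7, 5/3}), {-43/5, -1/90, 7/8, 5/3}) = {-43/5, -1/90, 7/8, 5/3}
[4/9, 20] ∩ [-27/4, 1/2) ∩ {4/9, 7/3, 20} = {4/9}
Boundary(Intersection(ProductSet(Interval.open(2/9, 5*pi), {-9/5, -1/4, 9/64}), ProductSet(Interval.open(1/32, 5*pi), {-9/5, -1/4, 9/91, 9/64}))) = ProductSet(Interval(2/9, 5*pi), {-9/5, -1/4, 9/64})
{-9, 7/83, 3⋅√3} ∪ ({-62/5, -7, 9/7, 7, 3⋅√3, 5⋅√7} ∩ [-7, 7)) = {-9, -7, 7/83, 9/7, 3⋅√3}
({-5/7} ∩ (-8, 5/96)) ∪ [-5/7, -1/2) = [-5/7, -1/2)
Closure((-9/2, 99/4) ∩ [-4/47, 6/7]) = [-4/47, 6/7]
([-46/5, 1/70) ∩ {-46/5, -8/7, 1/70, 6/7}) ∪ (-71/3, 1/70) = (-71/3, 1/70)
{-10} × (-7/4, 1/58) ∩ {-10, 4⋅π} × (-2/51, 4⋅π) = {-10} × (-2/51, 1/58)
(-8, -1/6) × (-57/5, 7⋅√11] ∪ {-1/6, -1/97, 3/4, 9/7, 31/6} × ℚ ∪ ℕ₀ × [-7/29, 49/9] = (ℕ₀ × [-7/29, 49/9]) ∪ ({-1/6, -1/97, 3/4, 9/7, 31/6} × ℚ) ∪ ((-8, -1/6) × (-57/5, 7⋅√11])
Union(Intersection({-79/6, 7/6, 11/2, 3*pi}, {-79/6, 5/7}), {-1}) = {-79/6, -1}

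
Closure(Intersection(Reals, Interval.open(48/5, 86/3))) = Interval(48/5, 86/3)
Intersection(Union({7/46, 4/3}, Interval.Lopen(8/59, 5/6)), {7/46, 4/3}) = {7/46, 4/3}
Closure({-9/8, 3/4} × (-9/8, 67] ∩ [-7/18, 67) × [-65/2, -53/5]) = ∅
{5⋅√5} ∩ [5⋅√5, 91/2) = {5⋅√5}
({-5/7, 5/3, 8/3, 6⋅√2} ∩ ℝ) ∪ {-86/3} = {-86/3, -5/7, 5/3, 8/3, 6⋅√2}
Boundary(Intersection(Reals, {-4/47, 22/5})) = {-4/47, 22/5}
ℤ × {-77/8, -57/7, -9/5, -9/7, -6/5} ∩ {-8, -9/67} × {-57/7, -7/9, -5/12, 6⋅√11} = {-8} × {-57/7}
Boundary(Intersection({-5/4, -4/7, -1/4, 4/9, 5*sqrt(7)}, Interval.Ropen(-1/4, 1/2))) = {-1/4, 4/9}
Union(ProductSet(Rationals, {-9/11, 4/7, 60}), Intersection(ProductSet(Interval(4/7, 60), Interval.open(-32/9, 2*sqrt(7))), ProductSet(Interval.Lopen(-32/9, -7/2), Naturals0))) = ProductSet(Rationals, {-9/11, 4/7, 60})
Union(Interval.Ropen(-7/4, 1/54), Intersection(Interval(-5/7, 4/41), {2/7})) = Interval.Ropen(-7/4, 1/54)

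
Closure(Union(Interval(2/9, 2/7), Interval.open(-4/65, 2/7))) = Interval(-4/65, 2/7)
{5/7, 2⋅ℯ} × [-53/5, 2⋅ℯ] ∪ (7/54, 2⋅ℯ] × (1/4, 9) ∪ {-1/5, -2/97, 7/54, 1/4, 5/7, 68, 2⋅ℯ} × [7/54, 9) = ({5/7, 2⋅ℯ} × [-53/5, 2⋅ℯ]) ∪ ((7/54, 2⋅ℯ] × (1/4, 9)) ∪ ({-1/5, -2/97, 7/54, 1/4, 5/7, 68, 2⋅ℯ} × [7/54, 9))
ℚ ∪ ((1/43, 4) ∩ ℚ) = ℚ ∪ (ℚ ∩ (1/43, 4))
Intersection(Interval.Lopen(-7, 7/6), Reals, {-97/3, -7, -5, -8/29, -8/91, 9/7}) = {-5, -8/29, -8/91}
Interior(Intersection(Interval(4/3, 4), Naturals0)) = EmptySet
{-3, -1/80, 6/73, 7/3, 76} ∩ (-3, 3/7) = {-1/80, 6/73}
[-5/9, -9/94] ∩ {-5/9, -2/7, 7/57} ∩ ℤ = ∅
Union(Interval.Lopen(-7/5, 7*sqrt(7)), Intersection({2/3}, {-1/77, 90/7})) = Interval.Lopen(-7/5, 7*sqrt(7))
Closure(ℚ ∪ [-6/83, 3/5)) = ℚ ∪ (-∞, ∞)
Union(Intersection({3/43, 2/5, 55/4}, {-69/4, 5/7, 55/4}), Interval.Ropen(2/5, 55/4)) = Interval(2/5, 55/4)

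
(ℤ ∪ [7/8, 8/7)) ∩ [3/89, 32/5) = [7/8, 8/7) ∪ {1, 2, …, 6}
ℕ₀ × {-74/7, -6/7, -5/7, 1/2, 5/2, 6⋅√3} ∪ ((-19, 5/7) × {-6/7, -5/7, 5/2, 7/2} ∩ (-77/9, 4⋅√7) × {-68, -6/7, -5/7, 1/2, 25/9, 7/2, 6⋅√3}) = ((-77/9, 5/7) × {-6/7, -5/7, 7/2}) ∪ (ℕ₀ × {-74/7, -6/7, -5/7, 1/2, 5/2, 6⋅√3})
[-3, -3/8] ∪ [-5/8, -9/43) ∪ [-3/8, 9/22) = [-3, 9/22)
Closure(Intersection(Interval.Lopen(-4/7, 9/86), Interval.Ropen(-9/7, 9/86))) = Interval(-4/7, 9/86)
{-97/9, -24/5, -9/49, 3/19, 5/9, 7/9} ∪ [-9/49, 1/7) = {-97/9, -24/5, 3/19, 5/9, 7/9} ∪ [-9/49, 1/7)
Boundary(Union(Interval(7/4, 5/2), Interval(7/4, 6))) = {7/4, 6}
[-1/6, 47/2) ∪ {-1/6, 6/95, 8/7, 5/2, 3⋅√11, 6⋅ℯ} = [-1/6, 47/2)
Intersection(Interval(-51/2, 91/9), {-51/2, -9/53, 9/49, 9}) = {-51/2, -9/53, 9/49, 9}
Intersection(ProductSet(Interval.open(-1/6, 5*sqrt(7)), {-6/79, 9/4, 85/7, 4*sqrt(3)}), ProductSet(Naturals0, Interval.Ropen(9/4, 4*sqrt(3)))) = ProductSet(Range(0, 14, 1), {9/4})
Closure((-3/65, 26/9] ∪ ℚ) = ℚ ∪ (-∞, ∞)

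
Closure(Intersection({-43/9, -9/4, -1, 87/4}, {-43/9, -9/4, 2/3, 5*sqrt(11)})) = {-43/9, -9/4}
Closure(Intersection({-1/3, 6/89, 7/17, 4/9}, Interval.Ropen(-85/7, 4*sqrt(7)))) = {-1/3, 6/89, 7/17, 4/9}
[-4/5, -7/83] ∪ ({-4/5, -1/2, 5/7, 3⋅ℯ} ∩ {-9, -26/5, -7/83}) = [-4/5, -7/83]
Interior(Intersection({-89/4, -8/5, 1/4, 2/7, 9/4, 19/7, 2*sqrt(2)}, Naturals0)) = EmptySet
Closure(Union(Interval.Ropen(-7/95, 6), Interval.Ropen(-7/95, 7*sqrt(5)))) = Interval(-7/95, 7*sqrt(5))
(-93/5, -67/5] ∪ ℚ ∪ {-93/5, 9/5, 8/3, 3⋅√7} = ℚ ∪ [-93/5, -67/5] ∪ {3⋅√7}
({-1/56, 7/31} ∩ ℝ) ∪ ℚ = ℚ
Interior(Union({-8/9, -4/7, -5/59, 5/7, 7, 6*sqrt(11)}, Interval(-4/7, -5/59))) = Interval.open(-4/7, -5/59)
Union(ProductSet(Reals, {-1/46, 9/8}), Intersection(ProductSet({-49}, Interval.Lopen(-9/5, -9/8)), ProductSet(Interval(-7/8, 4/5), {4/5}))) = ProductSet(Reals, {-1/46, 9/8})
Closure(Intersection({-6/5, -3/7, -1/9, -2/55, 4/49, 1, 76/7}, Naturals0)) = {1}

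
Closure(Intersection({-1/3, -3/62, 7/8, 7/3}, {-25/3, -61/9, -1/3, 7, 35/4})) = {-1/3}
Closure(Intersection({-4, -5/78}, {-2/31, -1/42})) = EmptySet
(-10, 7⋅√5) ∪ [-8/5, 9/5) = (-10, 7⋅√5)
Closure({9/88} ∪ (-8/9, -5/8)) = [-8/9, -5/8] ∪ {9/88}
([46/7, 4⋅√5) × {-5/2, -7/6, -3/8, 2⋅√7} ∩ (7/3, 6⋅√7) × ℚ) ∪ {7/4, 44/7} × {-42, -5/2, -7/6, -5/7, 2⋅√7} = ({7/4, 44/7} × {-42, -5/2, -7/6, -5/7, 2⋅√7}) ∪ ([46/7, 4⋅√5) × {-5/2, -7/6, -3/8})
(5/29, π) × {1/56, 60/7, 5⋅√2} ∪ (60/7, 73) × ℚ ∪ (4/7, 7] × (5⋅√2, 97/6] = ((60/7, 73) × ℚ) ∪ ((5/29, π) × {1/56, 60/7, 5⋅√2}) ∪ ((4/7, 7] × (5⋅√2, 97/6])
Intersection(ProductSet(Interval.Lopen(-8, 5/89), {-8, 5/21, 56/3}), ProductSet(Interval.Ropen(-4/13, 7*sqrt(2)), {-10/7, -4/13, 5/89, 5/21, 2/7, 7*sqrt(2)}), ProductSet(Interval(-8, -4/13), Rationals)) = ProductSet({-4/13}, {5/21})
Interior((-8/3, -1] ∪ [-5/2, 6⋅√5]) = (-8/3, 6⋅√5)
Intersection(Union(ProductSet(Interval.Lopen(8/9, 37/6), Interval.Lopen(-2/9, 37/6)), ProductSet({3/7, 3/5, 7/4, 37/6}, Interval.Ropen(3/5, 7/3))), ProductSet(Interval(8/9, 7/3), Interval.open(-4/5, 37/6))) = ProductSet(Interval.Lopen(8/9, 7/3), Interval.open(-2/9, 37/6))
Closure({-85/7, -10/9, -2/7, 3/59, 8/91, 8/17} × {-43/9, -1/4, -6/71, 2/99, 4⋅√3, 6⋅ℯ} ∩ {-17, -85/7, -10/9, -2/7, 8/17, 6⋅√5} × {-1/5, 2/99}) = {-85/7, -10/9, -2/7, 8/17} × {2/99}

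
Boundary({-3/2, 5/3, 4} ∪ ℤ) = ℤ ∪ {-3/2, 5/3}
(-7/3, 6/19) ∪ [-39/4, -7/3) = [-39/4, -7/3) ∪ (-7/3, 6/19)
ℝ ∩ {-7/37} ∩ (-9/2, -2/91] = {-7/37}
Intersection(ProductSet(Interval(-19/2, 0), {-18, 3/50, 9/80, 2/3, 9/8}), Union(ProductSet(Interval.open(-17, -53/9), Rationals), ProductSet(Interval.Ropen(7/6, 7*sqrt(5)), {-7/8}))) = ProductSet(Interval.Ropen(-19/2, -53/9), {-18, 3/50, 9/80, 2/3, 9/8})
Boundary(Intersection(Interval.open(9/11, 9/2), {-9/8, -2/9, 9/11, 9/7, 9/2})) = {9/7}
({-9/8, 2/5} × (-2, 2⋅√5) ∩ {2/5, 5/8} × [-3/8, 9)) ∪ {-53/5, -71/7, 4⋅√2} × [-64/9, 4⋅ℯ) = ({2/5} × [-3/8, 2⋅√5)) ∪ ({-53/5, -71/7, 4⋅√2} × [-64/9, 4⋅ℯ))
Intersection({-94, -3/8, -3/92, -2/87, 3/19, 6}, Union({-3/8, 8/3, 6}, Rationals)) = {-94, -3/8, -3/92, -2/87, 3/19, 6}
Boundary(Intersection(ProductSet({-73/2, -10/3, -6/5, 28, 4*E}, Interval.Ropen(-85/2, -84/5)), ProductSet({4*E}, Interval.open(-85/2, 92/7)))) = ProductSet({4*E}, Interval(-85/2, -84/5))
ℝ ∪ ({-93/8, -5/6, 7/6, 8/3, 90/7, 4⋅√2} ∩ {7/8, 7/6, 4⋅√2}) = ℝ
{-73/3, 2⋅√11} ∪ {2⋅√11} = {-73/3, 2⋅√11}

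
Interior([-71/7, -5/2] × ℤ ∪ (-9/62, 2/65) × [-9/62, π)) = (-9/62, 2/65) × (-9/62, π)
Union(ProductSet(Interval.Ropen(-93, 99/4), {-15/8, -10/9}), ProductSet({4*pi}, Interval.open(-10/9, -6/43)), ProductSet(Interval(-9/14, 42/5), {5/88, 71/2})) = Union(ProductSet({4*pi}, Interval.open(-10/9, -6/43)), ProductSet(Interval.Ropen(-93, 99/4), {-15/8, -10/9}), ProductSet(Interval(-9/14, 42/5), {5/88, 71/2}))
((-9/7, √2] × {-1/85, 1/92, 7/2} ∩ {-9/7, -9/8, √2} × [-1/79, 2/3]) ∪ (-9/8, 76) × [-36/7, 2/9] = ({-9/8, √2} × {-1/85, 1/92}) ∪ ((-9/8, 76) × [-36/7, 2/9])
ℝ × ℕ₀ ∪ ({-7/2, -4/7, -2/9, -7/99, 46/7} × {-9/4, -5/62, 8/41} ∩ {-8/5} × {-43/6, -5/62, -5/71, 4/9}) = ℝ × ℕ₀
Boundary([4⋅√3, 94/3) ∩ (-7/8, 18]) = {18, 4⋅√3}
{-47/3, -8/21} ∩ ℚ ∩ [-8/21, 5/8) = {-8/21}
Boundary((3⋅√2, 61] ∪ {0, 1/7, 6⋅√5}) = {0, 1/7, 61, 3⋅√2}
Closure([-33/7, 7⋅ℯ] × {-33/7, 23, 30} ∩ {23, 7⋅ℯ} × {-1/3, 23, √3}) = {7⋅ℯ} × {23}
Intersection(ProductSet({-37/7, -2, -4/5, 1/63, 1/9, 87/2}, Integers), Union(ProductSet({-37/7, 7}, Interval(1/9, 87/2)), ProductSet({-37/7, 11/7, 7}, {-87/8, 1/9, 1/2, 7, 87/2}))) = ProductSet({-37/7}, Range(1, 44, 1))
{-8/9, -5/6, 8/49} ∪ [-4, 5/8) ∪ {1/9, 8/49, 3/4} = [-4, 5/8) ∪ {3/4}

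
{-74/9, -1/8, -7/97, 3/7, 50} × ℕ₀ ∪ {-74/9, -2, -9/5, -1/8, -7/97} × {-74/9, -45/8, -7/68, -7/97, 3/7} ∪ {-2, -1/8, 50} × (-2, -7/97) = ({-74/9, -1/8, -7/97, 3/7, 50} × ℕ₀) ∪ ({-2, -1/8, 50} × (-2, -7/97)) ∪ ({-74/9, -2, -9/5, -1/8, -7/97} × {-74/9, -45/8, -7/68, -7/97, 3/7})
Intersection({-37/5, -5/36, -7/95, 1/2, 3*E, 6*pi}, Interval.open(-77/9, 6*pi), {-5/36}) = {-5/36}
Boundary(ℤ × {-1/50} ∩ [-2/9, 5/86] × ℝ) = {0} × {-1/50}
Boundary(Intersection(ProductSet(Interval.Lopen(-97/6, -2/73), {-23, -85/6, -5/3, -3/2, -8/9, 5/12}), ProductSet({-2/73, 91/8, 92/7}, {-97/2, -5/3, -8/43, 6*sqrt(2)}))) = ProductSet({-2/73}, {-5/3})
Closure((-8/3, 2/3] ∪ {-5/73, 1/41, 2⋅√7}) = [-8/3, 2/3] ∪ {2⋅√7}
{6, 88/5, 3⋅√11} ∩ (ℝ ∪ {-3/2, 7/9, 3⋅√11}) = {6, 88/5, 3⋅√11}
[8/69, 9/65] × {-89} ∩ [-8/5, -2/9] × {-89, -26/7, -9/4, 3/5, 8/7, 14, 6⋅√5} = ∅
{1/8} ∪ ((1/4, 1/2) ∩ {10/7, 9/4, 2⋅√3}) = {1/8}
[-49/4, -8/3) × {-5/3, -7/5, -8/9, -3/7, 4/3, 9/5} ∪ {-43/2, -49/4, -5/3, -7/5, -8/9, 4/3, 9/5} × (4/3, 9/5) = ([-49/4, -8/3) × {-5/3, -7/5, -8/9, -3/7, 4/3, 9/5}) ∪ ({-43/2, -49/4, -5/3, -7/5, -8/9, 4/3, 9/5} × (4/3, 9/5))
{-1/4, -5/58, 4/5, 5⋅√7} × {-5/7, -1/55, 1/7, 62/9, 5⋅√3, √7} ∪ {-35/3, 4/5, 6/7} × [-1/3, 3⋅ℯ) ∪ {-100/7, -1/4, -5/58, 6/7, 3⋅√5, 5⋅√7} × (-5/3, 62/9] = ({-35/3, 4/5, 6/7} × [-1/3, 3⋅ℯ)) ∪ ({-100/7, -1/4, -5/58, 6/7, 3⋅√5, 5⋅√7} × (-5/3, 62/9]) ∪ ({-1/4, -5/58, 4/5, 5⋅√7} × {-5/7, -1/55, 1/7, 62/9, 5⋅√3, √7})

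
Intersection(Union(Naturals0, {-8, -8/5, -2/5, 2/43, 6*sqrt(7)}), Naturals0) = Naturals0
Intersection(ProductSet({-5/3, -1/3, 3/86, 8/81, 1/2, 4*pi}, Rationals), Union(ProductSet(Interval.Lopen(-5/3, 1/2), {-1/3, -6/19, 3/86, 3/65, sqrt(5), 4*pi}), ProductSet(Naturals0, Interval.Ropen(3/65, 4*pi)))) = ProductSet({-1/3, 3/86, 8/81, 1/2}, {-1/3, -6/19, 3/86, 3/65})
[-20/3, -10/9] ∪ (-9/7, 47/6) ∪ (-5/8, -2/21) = [-20/3, 47/6)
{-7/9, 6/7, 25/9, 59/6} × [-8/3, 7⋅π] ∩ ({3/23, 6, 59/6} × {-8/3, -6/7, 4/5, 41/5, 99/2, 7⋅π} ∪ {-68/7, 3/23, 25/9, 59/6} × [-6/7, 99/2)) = ({59/6} × {-8/3, -6/7, 4/5, 41/5, 7⋅π}) ∪ ({25/9, 59/6} × [-6/7, 7⋅π])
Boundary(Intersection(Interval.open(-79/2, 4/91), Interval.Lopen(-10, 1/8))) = {-10, 4/91}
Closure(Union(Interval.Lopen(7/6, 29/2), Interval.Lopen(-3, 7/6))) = Interval(-3, 29/2)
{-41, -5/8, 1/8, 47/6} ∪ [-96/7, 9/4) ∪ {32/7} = {-41, 32/7, 47/6} ∪ [-96/7, 9/4)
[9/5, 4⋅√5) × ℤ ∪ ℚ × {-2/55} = (ℚ × {-2/55}) ∪ ([9/5, 4⋅√5) × ℤ)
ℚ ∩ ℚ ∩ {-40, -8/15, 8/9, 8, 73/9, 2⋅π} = {-40, -8/15, 8/9, 8, 73/9}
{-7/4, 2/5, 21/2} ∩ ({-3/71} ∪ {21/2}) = {21/2}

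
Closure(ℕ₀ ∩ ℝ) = ℕ₀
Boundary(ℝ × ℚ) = ℝ × ℝ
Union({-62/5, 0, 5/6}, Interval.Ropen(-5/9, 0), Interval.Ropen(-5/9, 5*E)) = Union({-62/5}, Interval.Ropen(-5/9, 5*E))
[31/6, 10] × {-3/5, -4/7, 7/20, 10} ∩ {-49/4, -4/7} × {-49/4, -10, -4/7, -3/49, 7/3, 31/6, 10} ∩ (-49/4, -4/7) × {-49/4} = ∅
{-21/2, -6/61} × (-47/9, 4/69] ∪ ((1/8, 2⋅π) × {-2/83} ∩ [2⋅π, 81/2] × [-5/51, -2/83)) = {-21/2, -6/61} × (-47/9, 4/69]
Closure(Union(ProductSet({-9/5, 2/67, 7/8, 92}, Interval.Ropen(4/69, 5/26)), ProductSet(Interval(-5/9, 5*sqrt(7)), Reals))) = Union(ProductSet({-9/5, 92}, Interval(4/69, 5/26)), ProductSet({-9/5, 2/67, 7/8, 92}, Interval.Ropen(4/69, 5/26)), ProductSet(Interval(-5/9, 5*sqrt(7)), Reals))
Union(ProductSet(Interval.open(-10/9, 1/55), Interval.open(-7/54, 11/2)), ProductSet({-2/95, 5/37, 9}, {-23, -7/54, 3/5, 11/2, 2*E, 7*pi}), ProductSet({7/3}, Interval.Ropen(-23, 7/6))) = Union(ProductSet({7/3}, Interval.Ropen(-23, 7/6)), ProductSet({-2/95, 5/37, 9}, {-23, -7/54, 3/5, 11/2, 2*E, 7*pi}), ProductSet(Interval.open(-10/9, 1/55), Interval.open(-7/54, 11/2)))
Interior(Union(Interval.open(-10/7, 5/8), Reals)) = Interval(-oo, oo)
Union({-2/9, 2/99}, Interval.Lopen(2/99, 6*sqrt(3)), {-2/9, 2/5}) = Union({-2/9}, Interval(2/99, 6*sqrt(3)))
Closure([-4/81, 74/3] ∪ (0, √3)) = [-4/81, 74/3]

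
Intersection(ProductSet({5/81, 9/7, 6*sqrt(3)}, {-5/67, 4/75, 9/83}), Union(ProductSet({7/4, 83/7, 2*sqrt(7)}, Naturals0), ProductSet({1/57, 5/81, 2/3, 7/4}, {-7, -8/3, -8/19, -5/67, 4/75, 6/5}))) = ProductSet({5/81}, {-5/67, 4/75})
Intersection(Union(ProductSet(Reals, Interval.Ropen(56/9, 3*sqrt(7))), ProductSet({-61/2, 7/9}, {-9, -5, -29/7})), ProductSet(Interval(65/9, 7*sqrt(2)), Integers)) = ProductSet(Interval(65/9, 7*sqrt(2)), Range(7, 8, 1))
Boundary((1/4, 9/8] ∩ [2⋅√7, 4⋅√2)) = ∅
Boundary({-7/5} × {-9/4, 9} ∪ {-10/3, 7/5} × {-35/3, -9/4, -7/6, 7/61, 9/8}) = ({-7/5} × {-9/4, 9}) ∪ ({-10/3, 7/5} × {-35/3, -9/4, -7/6, 7/61, 9/8})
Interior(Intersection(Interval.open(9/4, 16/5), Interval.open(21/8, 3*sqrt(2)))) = Interval.open(21/8, 16/5)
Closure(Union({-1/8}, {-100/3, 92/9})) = {-100/3, -1/8, 92/9}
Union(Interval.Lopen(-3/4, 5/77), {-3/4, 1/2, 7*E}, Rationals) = Union({7*E}, Interval(-3/4, 5/77), Rationals)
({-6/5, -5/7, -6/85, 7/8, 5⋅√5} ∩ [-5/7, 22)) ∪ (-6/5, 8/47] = (-6/5, 8/47] ∪ {7/8, 5⋅√5}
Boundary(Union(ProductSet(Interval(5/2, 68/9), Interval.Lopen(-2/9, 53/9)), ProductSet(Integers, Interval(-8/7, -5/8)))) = Union(ProductSet({5/2, 68/9}, Interval(-2/9, 53/9)), ProductSet(Integers, Interval(-8/7, -5/8)), ProductSet(Interval(5/2, 68/9), {-2/9, 53/9}))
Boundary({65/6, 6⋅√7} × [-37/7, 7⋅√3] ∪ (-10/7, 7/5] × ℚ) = ([-10/7, 7/5] × ℝ) ∪ ({65/6, 6⋅√7} × [-37/7, 7⋅√3])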